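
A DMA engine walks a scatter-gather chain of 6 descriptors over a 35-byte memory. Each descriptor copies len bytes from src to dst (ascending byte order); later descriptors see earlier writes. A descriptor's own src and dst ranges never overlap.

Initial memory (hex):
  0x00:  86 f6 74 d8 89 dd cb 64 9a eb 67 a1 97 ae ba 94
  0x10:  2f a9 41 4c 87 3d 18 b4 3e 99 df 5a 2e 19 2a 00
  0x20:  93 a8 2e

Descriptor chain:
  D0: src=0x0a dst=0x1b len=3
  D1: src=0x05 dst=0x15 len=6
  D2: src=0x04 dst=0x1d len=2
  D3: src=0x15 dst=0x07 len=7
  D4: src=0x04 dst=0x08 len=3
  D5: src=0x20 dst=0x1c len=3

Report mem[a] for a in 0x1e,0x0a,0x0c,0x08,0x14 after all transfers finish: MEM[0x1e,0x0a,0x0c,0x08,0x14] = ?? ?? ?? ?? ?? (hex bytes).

#0 dst[0x1b+3] := {0x67,0xa1,0x97}
#1 dst[0x15+6] := {0xdd,0xcb,0x64,0x9a,0xeb,0x67}
#2 dst[0x1d+2] := {0x89,0xdd}
#3 dst[0x07+7] := {0xdd,0xcb,0x64,0x9a,0xeb,0x67,0x67}
#4 dst[0x08+3] := {0x89,0xdd,0xcb}
#5 dst[0x1c+3] := {0x93,0xa8,0x2e}
query mem[0x1e]=0x2e, mem[0x0a]=0xcb, mem[0x0c]=0x67, mem[0x08]=0x89, mem[0x14]=0x87

MEM[0x1e,0x0a,0x0c,0x08,0x14] = 2e cb 67 89 87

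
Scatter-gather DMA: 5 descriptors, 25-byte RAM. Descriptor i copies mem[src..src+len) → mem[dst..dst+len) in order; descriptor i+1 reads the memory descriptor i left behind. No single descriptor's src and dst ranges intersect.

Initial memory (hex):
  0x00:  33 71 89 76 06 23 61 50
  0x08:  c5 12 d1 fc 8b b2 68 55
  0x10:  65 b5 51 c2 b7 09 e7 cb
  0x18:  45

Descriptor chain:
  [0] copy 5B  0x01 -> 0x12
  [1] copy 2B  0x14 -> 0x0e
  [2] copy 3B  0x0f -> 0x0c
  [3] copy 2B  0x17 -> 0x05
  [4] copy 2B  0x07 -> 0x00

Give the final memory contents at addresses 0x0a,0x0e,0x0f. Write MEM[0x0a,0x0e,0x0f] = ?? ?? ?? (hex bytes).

MEM[0x0a,0x0e,0x0f] = d1 b5 06

#0 dst[0x12+5] := {0x71,0x89,0x76,0x06,0x23}
#1 dst[0x0e+2] := {0x76,0x06}
#2 dst[0x0c+3] := {0x06,0x65,0xb5}
#3 dst[0x05+2] := {0xcb,0x45}
#4 dst[0x00+2] := {0x50,0xc5}
query mem[0x0a]=0xd1, mem[0x0e]=0xb5, mem[0x0f]=0x06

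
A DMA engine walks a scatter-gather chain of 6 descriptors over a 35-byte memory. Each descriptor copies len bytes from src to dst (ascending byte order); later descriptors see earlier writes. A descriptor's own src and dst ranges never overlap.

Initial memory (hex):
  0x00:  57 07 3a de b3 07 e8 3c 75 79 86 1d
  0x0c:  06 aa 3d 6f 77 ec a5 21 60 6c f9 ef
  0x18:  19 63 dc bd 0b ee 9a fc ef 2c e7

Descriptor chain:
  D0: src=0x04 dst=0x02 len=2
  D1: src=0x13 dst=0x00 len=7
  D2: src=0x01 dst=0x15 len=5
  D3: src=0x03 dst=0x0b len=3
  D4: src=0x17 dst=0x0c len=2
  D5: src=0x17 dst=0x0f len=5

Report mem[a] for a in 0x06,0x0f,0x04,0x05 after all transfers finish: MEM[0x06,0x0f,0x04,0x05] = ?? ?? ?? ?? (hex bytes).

MEM[0x06,0x0f,0x04,0x05] = 63 f9 ef 19

[0] 0x04->0x02 len=2 : b3 07
[1] 0x13->0x00 len=7 : 21 60 6c f9 ef 19 63
[2] 0x01->0x15 len=5 : 60 6c f9 ef 19
[3] 0x03->0x0b len=3 : f9 ef 19
[4] 0x17->0x0c len=2 : f9 ef
[5] 0x17->0x0f len=5 : f9 ef 19 dc bd
query mem[0x06]=0x63, mem[0x0f]=0xf9, mem[0x04]=0xef, mem[0x05]=0x19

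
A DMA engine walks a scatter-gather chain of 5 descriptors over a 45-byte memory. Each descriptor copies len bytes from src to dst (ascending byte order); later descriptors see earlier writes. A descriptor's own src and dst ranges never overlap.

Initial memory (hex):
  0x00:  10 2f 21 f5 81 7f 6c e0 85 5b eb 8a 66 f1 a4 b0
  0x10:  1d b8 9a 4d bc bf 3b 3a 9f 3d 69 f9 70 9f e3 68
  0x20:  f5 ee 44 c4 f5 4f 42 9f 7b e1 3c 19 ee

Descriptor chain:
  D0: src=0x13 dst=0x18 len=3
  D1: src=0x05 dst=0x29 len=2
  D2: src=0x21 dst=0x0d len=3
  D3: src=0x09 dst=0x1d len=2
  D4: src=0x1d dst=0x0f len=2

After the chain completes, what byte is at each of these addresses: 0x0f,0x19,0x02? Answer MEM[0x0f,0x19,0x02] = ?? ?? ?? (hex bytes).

#0 dst[0x18+3] := {0x4d,0xbc,0xbf}
#1 dst[0x29+2] := {0x7f,0x6c}
#2 dst[0x0d+3] := {0xee,0x44,0xc4}
#3 dst[0x1d+2] := {0x5b,0xeb}
#4 dst[0x0f+2] := {0x5b,0xeb}
query mem[0x0f]=0x5b, mem[0x19]=0xbc, mem[0x02]=0x21

MEM[0x0f,0x19,0x02] = 5b bc 21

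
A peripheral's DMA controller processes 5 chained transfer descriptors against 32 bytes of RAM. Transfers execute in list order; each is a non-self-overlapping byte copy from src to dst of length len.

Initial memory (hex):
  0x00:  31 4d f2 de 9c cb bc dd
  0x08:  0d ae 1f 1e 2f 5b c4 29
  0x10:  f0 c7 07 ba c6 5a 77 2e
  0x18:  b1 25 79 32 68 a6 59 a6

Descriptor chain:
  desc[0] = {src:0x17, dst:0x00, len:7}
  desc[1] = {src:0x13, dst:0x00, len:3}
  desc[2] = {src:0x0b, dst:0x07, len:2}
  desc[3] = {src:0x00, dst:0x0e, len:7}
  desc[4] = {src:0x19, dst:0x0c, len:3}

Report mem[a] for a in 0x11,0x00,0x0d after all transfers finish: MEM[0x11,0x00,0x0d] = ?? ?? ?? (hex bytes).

MEM[0x11,0x00,0x0d] = 79 ba 79

D0: mem[0x00..0x06] <- [2e b1 25 79 32 68 a6]
D1: mem[0x00..0x02] <- [ba c6 5a]
D2: mem[0x07..0x08] <- [1e 2f]
D3: mem[0x0e..0x14] <- [ba c6 5a 79 32 68 a6]
D4: mem[0x0c..0x0e] <- [25 79 32]
query mem[0x11]=0x79, mem[0x00]=0xba, mem[0x0d]=0x79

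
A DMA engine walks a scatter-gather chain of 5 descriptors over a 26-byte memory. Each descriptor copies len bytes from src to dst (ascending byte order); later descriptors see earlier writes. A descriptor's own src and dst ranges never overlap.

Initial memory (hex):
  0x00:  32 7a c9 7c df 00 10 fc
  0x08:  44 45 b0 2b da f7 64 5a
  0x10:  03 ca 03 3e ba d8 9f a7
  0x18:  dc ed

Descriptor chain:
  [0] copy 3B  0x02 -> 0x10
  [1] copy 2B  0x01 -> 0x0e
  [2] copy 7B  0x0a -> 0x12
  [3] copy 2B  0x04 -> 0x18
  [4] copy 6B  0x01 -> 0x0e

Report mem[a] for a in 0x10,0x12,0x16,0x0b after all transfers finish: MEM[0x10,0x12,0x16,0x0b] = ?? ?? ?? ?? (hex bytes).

MEM[0x10,0x12,0x16,0x0b] = 7c 00 7a 2b

D0: mem[0x10..0x12] <- [c9 7c df]
D1: mem[0x0e..0x0f] <- [7a c9]
D2: mem[0x12..0x18] <- [b0 2b da f7 7a c9 c9]
D3: mem[0x18..0x19] <- [df 00]
D4: mem[0x0e..0x13] <- [7a c9 7c df 00 10]
query mem[0x10]=0x7c, mem[0x12]=0x00, mem[0x16]=0x7a, mem[0x0b]=0x2b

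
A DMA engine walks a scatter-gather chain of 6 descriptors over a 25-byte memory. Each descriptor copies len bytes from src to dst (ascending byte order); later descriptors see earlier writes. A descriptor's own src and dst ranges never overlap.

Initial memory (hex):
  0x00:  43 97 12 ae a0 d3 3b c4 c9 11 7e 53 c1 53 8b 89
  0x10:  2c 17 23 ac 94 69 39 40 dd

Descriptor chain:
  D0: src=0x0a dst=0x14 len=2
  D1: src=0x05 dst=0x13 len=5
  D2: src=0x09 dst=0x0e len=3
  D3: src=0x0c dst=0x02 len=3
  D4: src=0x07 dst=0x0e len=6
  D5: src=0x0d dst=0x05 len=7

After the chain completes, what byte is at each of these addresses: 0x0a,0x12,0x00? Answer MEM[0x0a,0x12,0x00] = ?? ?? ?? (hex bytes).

[0] 0x0a->0x14 len=2 : 7e 53
[1] 0x05->0x13 len=5 : d3 3b c4 c9 11
[2] 0x09->0x0e len=3 : 11 7e 53
[3] 0x0c->0x02 len=3 : c1 53 11
[4] 0x07->0x0e len=6 : c4 c9 11 7e 53 c1
[5] 0x0d->0x05 len=7 : 53 c4 c9 11 7e 53 c1
query mem[0x0a]=0x53, mem[0x12]=0x53, mem[0x00]=0x43

MEM[0x0a,0x12,0x00] = 53 53 43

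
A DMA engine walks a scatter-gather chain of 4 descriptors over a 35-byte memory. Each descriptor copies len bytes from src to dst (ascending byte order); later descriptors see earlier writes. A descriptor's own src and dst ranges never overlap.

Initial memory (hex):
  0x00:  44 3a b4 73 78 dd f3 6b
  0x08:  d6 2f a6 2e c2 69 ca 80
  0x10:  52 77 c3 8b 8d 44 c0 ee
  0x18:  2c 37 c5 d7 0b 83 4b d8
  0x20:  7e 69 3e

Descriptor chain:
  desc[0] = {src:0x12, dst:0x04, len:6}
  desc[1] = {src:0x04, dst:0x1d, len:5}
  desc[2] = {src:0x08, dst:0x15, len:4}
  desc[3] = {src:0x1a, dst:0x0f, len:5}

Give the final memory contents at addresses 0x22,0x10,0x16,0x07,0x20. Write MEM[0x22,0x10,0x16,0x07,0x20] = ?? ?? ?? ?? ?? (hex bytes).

MEM[0x22,0x10,0x16,0x07,0x20] = 3e d7 ee 44 44

[0] 0x12->0x04 len=6 : c3 8b 8d 44 c0 ee
[1] 0x04->0x1d len=5 : c3 8b 8d 44 c0
[2] 0x08->0x15 len=4 : c0 ee a6 2e
[3] 0x1a->0x0f len=5 : c5 d7 0b c3 8b
query mem[0x22]=0x3e, mem[0x10]=0xd7, mem[0x16]=0xee, mem[0x07]=0x44, mem[0x20]=0x44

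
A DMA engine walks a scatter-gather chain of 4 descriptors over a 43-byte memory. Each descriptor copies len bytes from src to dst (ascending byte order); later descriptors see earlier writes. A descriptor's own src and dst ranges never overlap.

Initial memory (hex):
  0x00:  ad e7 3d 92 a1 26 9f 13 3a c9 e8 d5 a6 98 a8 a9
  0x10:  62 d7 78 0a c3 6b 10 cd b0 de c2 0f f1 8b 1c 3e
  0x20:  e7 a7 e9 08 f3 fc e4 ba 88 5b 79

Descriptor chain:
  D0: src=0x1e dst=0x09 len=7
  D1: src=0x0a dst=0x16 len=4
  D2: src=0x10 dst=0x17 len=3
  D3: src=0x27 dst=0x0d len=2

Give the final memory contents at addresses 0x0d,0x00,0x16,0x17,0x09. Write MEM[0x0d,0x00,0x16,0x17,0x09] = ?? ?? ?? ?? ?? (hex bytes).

MEM[0x0d,0x00,0x16,0x17,0x09] = ba ad 3e 62 1c

  after D0: wrote 7B at 0x09 = 1c3ee7a7e908f3
  after D1: wrote 4B at 0x16 = 3ee7a7e9
  after D2: wrote 3B at 0x17 = 62d778
  after D3: wrote 2B at 0x0d = ba88
query mem[0x0d]=0xba, mem[0x00]=0xad, mem[0x16]=0x3e, mem[0x17]=0x62, mem[0x09]=0x1c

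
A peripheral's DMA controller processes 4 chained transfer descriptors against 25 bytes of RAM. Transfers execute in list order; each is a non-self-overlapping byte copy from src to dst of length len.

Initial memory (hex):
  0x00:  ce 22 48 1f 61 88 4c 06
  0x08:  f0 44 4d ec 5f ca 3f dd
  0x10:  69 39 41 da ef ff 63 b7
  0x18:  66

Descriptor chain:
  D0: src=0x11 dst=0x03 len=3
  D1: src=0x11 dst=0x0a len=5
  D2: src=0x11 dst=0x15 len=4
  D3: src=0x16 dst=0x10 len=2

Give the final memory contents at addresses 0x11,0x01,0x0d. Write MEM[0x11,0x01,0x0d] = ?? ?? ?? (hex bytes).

D0: mem[0x03..0x05] <- [39 41 da]
D1: mem[0x0a..0x0e] <- [39 41 da ef ff]
D2: mem[0x15..0x18] <- [39 41 da ef]
D3: mem[0x10..0x11] <- [41 da]
query mem[0x11]=0xda, mem[0x01]=0x22, mem[0x0d]=0xef

MEM[0x11,0x01,0x0d] = da 22 ef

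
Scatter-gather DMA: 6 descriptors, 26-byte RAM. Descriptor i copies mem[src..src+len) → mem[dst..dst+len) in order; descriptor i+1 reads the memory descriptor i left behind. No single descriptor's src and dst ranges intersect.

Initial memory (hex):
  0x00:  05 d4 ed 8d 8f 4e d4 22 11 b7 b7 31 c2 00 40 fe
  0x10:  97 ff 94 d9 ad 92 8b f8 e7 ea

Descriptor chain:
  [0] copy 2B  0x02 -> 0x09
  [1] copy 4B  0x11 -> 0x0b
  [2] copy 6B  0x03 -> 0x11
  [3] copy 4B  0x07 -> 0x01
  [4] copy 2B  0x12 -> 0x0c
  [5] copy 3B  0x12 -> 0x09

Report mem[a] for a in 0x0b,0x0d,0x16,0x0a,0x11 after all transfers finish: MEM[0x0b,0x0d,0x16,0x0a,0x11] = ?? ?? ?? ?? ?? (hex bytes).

MEM[0x0b,0x0d,0x16,0x0a,0x11] = d4 4e 11 4e 8d

D0: mem[0x09..0x0a] <- [ed 8d]
D1: mem[0x0b..0x0e] <- [ff 94 d9 ad]
D2: mem[0x11..0x16] <- [8d 8f 4e d4 22 11]
D3: mem[0x01..0x04] <- [22 11 ed 8d]
D4: mem[0x0c..0x0d] <- [8f 4e]
D5: mem[0x09..0x0b] <- [8f 4e d4]
query mem[0x0b]=0xd4, mem[0x0d]=0x4e, mem[0x16]=0x11, mem[0x0a]=0x4e, mem[0x11]=0x8d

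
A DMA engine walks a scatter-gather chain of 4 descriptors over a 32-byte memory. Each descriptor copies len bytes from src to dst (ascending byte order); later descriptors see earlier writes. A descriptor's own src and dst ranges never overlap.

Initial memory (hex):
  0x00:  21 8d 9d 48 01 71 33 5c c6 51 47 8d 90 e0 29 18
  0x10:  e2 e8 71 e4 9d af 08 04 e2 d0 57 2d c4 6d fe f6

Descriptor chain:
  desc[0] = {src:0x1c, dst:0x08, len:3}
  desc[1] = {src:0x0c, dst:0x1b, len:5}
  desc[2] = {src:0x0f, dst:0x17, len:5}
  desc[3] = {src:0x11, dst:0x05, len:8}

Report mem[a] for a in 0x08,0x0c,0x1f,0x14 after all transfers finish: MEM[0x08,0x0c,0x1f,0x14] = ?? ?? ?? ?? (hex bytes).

D0: mem[0x08..0x0a] <- [c4 6d fe]
D1: mem[0x1b..0x1f] <- [90 e0 29 18 e2]
D2: mem[0x17..0x1b] <- [18 e2 e8 71 e4]
D3: mem[0x05..0x0c] <- [e8 71 e4 9d af 08 18 e2]
query mem[0x08]=0x9d, mem[0x0c]=0xe2, mem[0x1f]=0xe2, mem[0x14]=0x9d

MEM[0x08,0x0c,0x1f,0x14] = 9d e2 e2 9d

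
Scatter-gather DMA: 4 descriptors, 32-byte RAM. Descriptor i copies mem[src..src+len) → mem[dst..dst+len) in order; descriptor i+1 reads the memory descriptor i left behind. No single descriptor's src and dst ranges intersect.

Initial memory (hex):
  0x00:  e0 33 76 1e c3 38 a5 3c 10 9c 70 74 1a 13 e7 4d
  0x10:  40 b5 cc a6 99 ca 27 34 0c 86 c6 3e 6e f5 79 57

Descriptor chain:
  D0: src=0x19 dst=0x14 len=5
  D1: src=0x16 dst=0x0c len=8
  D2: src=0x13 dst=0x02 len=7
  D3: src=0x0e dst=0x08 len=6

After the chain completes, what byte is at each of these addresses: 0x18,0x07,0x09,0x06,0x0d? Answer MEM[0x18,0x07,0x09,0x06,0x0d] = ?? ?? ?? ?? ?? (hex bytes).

MEM[0x18,0x07,0x09,0x06,0x0d] = f5 f5 86 6e f5

D0: mem[0x14..0x18] <- [86 c6 3e 6e f5]
D1: mem[0x0c..0x13] <- [3e 6e f5 86 c6 3e 6e f5]
D2: mem[0x02..0x08] <- [f5 86 c6 3e 6e f5 86]
D3: mem[0x08..0x0d] <- [f5 86 c6 3e 6e f5]
query mem[0x18]=0xf5, mem[0x07]=0xf5, mem[0x09]=0x86, mem[0x06]=0x6e, mem[0x0d]=0xf5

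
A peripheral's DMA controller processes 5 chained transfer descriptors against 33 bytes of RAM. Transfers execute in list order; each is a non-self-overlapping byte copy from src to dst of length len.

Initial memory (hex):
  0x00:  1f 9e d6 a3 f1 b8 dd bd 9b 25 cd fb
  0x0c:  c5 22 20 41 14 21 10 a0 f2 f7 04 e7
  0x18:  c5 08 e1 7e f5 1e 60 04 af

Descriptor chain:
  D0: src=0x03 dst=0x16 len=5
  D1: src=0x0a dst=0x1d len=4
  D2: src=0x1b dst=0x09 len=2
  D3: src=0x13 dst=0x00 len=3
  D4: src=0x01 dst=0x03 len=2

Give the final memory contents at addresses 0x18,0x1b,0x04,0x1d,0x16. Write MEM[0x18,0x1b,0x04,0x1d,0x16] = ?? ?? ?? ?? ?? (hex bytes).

MEM[0x18,0x1b,0x04,0x1d,0x16] = b8 7e f7 cd a3

D0: mem[0x16..0x1a] <- [a3 f1 b8 dd bd]
D1: mem[0x1d..0x20] <- [cd fb c5 22]
D2: mem[0x09..0x0a] <- [7e f5]
D3: mem[0x00..0x02] <- [a0 f2 f7]
D4: mem[0x03..0x04] <- [f2 f7]
query mem[0x18]=0xb8, mem[0x1b]=0x7e, mem[0x04]=0xf7, mem[0x1d]=0xcd, mem[0x16]=0xa3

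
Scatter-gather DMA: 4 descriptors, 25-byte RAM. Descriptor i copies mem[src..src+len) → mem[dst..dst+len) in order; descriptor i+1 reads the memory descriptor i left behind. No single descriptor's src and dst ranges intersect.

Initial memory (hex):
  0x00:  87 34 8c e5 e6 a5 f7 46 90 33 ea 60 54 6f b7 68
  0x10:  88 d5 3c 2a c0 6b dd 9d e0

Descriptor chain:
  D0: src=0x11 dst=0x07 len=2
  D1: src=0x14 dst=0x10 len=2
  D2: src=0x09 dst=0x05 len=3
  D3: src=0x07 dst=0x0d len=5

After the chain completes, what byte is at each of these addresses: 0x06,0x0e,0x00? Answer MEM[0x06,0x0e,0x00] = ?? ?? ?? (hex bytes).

#0 dst[0x07+2] := {0xd5,0x3c}
#1 dst[0x10+2] := {0xc0,0x6b}
#2 dst[0x05+3] := {0x33,0xea,0x60}
#3 dst[0x0d+5] := {0x60,0x3c,0x33,0xea,0x60}
query mem[0x06]=0xea, mem[0x0e]=0x3c, mem[0x00]=0x87

MEM[0x06,0x0e,0x00] = ea 3c 87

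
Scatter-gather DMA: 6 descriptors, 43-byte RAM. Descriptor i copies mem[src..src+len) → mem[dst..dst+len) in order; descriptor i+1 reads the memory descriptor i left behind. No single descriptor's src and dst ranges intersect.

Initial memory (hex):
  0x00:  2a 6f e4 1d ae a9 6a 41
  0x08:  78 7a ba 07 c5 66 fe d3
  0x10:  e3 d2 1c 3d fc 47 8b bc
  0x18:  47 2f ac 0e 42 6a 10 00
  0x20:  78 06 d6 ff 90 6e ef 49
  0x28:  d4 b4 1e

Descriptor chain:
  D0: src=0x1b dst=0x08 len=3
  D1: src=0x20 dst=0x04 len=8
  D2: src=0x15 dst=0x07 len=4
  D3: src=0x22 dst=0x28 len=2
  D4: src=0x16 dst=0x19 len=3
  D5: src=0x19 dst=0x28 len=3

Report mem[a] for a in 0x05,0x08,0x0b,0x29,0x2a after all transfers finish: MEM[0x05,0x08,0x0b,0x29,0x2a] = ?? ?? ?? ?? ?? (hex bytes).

MEM[0x05,0x08,0x0b,0x29,0x2a] = 06 8b 49 bc 47

[0] 0x1b->0x08 len=3 : 0e 42 6a
[1] 0x20->0x04 len=8 : 78 06 d6 ff 90 6e ef 49
[2] 0x15->0x07 len=4 : 47 8b bc 47
[3] 0x22->0x28 len=2 : d6 ff
[4] 0x16->0x19 len=3 : 8b bc 47
[5] 0x19->0x28 len=3 : 8b bc 47
query mem[0x05]=0x06, mem[0x08]=0x8b, mem[0x0b]=0x49, mem[0x29]=0xbc, mem[0x2a]=0x47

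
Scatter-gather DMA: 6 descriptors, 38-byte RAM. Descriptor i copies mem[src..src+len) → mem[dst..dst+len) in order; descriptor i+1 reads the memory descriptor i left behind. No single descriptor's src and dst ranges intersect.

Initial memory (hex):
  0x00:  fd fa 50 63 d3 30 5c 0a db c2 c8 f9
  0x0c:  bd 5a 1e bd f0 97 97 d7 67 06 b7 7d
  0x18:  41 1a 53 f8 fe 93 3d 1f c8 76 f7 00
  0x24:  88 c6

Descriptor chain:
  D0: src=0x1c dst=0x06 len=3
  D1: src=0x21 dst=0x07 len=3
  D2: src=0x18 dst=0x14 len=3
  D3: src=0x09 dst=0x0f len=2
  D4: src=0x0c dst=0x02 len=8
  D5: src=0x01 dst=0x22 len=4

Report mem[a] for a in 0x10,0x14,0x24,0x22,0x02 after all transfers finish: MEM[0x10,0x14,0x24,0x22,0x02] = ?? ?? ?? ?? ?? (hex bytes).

MEM[0x10,0x14,0x24,0x22,0x02] = c8 41 5a fa bd

[0] 0x1c->0x06 len=3 : fe 93 3d
[1] 0x21->0x07 len=3 : 76 f7 00
[2] 0x18->0x14 len=3 : 41 1a 53
[3] 0x09->0x0f len=2 : 00 c8
[4] 0x0c->0x02 len=8 : bd 5a 1e 00 c8 97 97 d7
[5] 0x01->0x22 len=4 : fa bd 5a 1e
query mem[0x10]=0xc8, mem[0x14]=0x41, mem[0x24]=0x5a, mem[0x22]=0xfa, mem[0x02]=0xbd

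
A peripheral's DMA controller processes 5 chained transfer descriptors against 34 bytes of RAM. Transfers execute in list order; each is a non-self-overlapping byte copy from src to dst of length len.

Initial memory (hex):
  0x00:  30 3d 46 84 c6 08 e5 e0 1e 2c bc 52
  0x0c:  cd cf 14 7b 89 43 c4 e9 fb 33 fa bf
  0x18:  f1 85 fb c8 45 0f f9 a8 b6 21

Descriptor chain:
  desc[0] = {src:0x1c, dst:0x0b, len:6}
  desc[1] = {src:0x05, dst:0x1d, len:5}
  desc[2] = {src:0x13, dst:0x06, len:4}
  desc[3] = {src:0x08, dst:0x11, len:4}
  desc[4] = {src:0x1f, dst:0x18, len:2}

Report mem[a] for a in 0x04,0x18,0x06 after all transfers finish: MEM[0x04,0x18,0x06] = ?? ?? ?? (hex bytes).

#0 dst[0x0b+6] := {0x45,0x0f,0xf9,0xa8,0xb6,0x21}
#1 dst[0x1d+5] := {0x08,0xe5,0xe0,0x1e,0x2c}
#2 dst[0x06+4] := {0xe9,0xfb,0x33,0xfa}
#3 dst[0x11+4] := {0x33,0xfa,0xbc,0x45}
#4 dst[0x18+2] := {0xe0,0x1e}
query mem[0x04]=0xc6, mem[0x18]=0xe0, mem[0x06]=0xe9

MEM[0x04,0x18,0x06] = c6 e0 e9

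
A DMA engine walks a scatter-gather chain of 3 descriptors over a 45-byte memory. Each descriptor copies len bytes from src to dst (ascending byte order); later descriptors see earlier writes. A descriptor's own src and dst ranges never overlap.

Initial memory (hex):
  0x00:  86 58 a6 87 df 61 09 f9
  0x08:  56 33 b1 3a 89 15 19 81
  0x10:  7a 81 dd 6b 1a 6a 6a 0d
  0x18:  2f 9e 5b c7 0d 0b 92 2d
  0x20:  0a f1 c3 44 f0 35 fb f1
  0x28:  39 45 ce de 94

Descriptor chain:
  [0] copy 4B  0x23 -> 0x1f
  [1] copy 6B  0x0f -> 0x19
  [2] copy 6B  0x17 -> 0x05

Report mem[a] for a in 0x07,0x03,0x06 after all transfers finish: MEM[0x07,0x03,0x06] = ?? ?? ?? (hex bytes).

[0] 0x23->0x1f len=4 : 44 f0 35 fb
[1] 0x0f->0x19 len=6 : 81 7a 81 dd 6b 1a
[2] 0x17->0x05 len=6 : 0d 2f 81 7a 81 dd
query mem[0x07]=0x81, mem[0x03]=0x87, mem[0x06]=0x2f

MEM[0x07,0x03,0x06] = 81 87 2f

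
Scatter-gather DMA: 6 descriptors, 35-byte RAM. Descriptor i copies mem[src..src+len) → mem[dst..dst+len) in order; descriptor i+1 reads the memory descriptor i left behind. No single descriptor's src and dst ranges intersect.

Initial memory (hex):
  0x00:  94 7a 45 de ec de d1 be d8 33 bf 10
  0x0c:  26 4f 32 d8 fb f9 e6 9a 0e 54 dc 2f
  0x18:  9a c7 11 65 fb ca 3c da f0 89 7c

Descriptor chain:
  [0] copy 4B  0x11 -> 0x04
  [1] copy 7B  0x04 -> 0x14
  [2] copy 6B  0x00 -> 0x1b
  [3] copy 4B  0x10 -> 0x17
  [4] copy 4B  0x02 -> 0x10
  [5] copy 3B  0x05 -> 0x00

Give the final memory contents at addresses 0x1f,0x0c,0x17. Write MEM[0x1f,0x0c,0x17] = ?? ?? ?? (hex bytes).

MEM[0x1f,0x0c,0x17] = f9 26 fb

[0] 0x11->0x04 len=4 : f9 e6 9a 0e
[1] 0x04->0x14 len=7 : f9 e6 9a 0e d8 33 bf
[2] 0x00->0x1b len=6 : 94 7a 45 de f9 e6
[3] 0x10->0x17 len=4 : fb f9 e6 9a
[4] 0x02->0x10 len=4 : 45 de f9 e6
[5] 0x05->0x00 len=3 : e6 9a 0e
query mem[0x1f]=0xf9, mem[0x0c]=0x26, mem[0x17]=0xfb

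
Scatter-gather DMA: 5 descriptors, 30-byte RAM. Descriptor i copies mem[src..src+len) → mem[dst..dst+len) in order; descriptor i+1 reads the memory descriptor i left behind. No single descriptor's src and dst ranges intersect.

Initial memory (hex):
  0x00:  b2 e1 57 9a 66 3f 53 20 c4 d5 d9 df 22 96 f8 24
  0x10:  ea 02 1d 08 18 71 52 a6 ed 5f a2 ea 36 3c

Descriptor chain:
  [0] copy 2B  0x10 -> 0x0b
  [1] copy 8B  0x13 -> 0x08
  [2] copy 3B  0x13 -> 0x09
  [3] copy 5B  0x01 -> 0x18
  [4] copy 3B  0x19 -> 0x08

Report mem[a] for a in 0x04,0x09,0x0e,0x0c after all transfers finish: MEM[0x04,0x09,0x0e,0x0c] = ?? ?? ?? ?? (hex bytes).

[0] 0x10->0x0b len=2 : ea 02
[1] 0x13->0x08 len=8 : 08 18 71 52 a6 ed 5f a2
[2] 0x13->0x09 len=3 : 08 18 71
[3] 0x01->0x18 len=5 : e1 57 9a 66 3f
[4] 0x19->0x08 len=3 : 57 9a 66
query mem[0x04]=0x66, mem[0x09]=0x9a, mem[0x0e]=0x5f, mem[0x0c]=0xa6

MEM[0x04,0x09,0x0e,0x0c] = 66 9a 5f a6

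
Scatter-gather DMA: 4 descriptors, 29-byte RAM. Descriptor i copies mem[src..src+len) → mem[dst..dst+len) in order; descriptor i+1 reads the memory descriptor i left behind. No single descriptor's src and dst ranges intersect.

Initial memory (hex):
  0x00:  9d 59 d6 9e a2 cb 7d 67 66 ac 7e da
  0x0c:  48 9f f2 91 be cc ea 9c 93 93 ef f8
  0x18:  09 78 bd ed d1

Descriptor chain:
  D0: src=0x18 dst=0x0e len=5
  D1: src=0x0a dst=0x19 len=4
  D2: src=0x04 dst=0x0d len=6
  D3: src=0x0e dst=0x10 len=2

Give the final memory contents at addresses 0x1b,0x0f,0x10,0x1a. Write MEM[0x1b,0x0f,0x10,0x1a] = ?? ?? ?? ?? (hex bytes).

[0] 0x18->0x0e len=5 : 09 78 bd ed d1
[1] 0x0a->0x19 len=4 : 7e da 48 9f
[2] 0x04->0x0d len=6 : a2 cb 7d 67 66 ac
[3] 0x0e->0x10 len=2 : cb 7d
query mem[0x1b]=0x48, mem[0x0f]=0x7d, mem[0x10]=0xcb, mem[0x1a]=0xda

MEM[0x1b,0x0f,0x10,0x1a] = 48 7d cb da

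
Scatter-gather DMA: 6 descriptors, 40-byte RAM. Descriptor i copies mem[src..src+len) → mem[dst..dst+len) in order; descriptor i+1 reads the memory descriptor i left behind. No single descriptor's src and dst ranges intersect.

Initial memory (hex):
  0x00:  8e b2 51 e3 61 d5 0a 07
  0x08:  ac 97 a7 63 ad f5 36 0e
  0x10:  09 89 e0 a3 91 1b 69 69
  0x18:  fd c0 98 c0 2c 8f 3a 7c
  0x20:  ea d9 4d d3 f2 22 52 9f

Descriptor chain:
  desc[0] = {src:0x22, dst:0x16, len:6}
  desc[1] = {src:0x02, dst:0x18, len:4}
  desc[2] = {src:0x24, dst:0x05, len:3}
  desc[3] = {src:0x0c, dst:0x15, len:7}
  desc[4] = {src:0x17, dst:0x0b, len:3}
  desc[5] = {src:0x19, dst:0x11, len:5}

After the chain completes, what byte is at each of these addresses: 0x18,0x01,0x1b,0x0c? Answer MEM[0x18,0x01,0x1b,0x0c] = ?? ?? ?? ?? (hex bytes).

  after D0: wrote 6B at 0x16 = 4dd3f222529f
  after D1: wrote 4B at 0x18 = 51e361d5
  after D2: wrote 3B at 0x05 = f22252
  after D3: wrote 7B at 0x15 = adf5360e0989e0
  after D4: wrote 3B at 0x0b = 360e09
  after D5: wrote 5B at 0x11 = 0989e02c8f
query mem[0x18]=0x0e, mem[0x01]=0xb2, mem[0x1b]=0xe0, mem[0x0c]=0x0e

MEM[0x18,0x01,0x1b,0x0c] = 0e b2 e0 0e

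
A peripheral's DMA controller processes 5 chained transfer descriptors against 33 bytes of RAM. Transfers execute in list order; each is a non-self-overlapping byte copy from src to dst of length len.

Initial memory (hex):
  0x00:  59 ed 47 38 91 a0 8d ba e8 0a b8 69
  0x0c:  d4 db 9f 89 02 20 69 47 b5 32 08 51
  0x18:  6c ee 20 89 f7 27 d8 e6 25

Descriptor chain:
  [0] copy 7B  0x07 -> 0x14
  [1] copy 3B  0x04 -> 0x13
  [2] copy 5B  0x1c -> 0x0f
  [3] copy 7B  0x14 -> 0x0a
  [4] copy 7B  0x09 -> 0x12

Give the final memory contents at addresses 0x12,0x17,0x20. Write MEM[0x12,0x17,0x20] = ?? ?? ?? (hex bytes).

#0 dst[0x14+7] := {0xba,0xe8,0x0a,0xb8,0x69,0xd4,0xdb}
#1 dst[0x13+3] := {0x91,0xa0,0x8d}
#2 dst[0x0f+5] := {0xf7,0x27,0xd8,0xe6,0x25}
#3 dst[0x0a+7] := {0xa0,0x8d,0x0a,0xb8,0x69,0xd4,0xdb}
#4 dst[0x12+7] := {0x0a,0xa0,0x8d,0x0a,0xb8,0x69,0xd4}
query mem[0x12]=0x0a, mem[0x17]=0x69, mem[0x20]=0x25

MEM[0x12,0x17,0x20] = 0a 69 25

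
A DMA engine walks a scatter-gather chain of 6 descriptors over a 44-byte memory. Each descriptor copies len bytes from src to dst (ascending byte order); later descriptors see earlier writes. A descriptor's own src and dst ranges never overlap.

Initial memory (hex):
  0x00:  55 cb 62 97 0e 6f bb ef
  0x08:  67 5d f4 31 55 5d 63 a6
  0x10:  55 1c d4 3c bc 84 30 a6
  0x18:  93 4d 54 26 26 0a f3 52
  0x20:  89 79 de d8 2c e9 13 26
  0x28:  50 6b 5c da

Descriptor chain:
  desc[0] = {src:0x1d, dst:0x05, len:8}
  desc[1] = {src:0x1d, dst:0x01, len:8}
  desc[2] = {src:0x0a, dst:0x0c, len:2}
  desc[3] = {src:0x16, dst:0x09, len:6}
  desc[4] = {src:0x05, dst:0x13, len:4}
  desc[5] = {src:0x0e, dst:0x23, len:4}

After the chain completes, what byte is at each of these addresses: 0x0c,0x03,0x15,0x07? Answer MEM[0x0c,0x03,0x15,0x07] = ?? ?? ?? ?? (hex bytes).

#0 dst[0x05+8] := {0x0a,0xf3,0x52,0x89,0x79,0xde,0xd8,0x2c}
#1 dst[0x01+8] := {0x0a,0xf3,0x52,0x89,0x79,0xde,0xd8,0x2c}
#2 dst[0x0c+2] := {0xde,0xd8}
#3 dst[0x09+6] := {0x30,0xa6,0x93,0x4d,0x54,0x26}
#4 dst[0x13+4] := {0x79,0xde,0xd8,0x2c}
#5 dst[0x23+4] := {0x26,0xa6,0x55,0x1c}
query mem[0x0c]=0x4d, mem[0x03]=0x52, mem[0x15]=0xd8, mem[0x07]=0xd8

MEM[0x0c,0x03,0x15,0x07] = 4d 52 d8 d8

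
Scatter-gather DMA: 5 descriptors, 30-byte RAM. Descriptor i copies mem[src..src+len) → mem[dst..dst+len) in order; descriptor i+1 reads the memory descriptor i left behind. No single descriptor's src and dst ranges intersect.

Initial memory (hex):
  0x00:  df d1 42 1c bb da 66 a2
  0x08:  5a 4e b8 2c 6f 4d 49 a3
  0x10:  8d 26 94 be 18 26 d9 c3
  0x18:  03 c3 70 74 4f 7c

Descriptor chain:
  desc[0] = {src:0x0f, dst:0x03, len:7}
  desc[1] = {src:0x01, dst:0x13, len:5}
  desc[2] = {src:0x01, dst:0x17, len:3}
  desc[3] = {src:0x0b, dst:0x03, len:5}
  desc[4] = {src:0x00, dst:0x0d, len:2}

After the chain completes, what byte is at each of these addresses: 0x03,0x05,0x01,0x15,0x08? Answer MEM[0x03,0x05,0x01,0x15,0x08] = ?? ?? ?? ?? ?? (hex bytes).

MEM[0x03,0x05,0x01,0x15,0x08] = 2c 4d d1 a3 18

#0 dst[0x03+7] := {0xa3,0x8d,0x26,0x94,0xbe,0x18,0x26}
#1 dst[0x13+5] := {0xd1,0x42,0xa3,0x8d,0x26}
#2 dst[0x17+3] := {0xd1,0x42,0xa3}
#3 dst[0x03+5] := {0x2c,0x6f,0x4d,0x49,0xa3}
#4 dst[0x0d+2] := {0xdf,0xd1}
query mem[0x03]=0x2c, mem[0x05]=0x4d, mem[0x01]=0xd1, mem[0x15]=0xa3, mem[0x08]=0x18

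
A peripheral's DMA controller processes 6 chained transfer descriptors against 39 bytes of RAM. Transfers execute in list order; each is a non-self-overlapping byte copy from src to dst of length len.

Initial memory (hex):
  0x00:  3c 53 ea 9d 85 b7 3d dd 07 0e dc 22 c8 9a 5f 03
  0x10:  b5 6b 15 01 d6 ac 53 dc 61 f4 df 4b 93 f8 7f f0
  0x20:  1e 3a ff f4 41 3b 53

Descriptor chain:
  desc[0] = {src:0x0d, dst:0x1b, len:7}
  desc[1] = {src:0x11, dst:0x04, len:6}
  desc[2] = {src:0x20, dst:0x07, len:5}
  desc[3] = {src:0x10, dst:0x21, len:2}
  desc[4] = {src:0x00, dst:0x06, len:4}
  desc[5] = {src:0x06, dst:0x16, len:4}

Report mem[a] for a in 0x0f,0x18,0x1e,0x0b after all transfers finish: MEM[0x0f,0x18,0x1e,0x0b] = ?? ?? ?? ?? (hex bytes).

#0 dst[0x1b+7] := {0x9a,0x5f,0x03,0xb5,0x6b,0x15,0x01}
#1 dst[0x04+6] := {0x6b,0x15,0x01,0xd6,0xac,0x53}
#2 dst[0x07+5] := {0x15,0x01,0xff,0xf4,0x41}
#3 dst[0x21+2] := {0xb5,0x6b}
#4 dst[0x06+4] := {0x3c,0x53,0xea,0x9d}
#5 dst[0x16+4] := {0x3c,0x53,0xea,0x9d}
query mem[0x0f]=0x03, mem[0x18]=0xea, mem[0x1e]=0xb5, mem[0x0b]=0x41

MEM[0x0f,0x18,0x1e,0x0b] = 03 ea b5 41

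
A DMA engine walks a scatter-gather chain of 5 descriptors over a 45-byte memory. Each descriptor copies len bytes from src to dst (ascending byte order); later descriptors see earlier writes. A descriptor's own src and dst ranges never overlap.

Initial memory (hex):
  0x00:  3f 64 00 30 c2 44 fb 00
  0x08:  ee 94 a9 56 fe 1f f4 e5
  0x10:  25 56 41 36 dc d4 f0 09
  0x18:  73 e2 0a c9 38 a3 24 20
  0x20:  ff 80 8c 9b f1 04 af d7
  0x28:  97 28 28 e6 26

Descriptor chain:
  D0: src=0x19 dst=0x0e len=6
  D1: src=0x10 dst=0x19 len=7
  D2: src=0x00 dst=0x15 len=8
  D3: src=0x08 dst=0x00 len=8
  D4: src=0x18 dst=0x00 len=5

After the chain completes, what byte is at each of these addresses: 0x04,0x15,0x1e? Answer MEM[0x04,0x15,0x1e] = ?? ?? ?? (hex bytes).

MEM[0x04,0x15,0x1e] = 00 3f d4

[0] 0x19->0x0e len=6 : e2 0a c9 38 a3 24
[1] 0x10->0x19 len=7 : c9 38 a3 24 dc d4 f0
[2] 0x00->0x15 len=8 : 3f 64 00 30 c2 44 fb 00
[3] 0x08->0x00 len=8 : ee 94 a9 56 fe 1f e2 0a
[4] 0x18->0x00 len=5 : 30 c2 44 fb 00
query mem[0x04]=0x00, mem[0x15]=0x3f, mem[0x1e]=0xd4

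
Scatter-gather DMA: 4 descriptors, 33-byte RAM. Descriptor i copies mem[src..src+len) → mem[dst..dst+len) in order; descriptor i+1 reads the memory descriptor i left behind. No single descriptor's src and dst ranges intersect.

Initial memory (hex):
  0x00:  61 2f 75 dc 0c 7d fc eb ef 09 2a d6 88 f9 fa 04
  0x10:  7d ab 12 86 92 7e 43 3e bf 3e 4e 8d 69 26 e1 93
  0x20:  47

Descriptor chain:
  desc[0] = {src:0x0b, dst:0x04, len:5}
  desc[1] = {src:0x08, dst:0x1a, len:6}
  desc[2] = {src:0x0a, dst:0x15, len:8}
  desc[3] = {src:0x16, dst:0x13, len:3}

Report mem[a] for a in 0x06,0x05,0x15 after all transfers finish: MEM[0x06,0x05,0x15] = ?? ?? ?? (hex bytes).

D0: mem[0x04..0x08] <- [d6 88 f9 fa 04]
D1: mem[0x1a..0x1f] <- [04 09 2a d6 88 f9]
D2: mem[0x15..0x1c] <- [2a d6 88 f9 fa 04 7d ab]
D3: mem[0x13..0x15] <- [d6 88 f9]
query mem[0x06]=0xf9, mem[0x05]=0x88, mem[0x15]=0xf9

MEM[0x06,0x05,0x15] = f9 88 f9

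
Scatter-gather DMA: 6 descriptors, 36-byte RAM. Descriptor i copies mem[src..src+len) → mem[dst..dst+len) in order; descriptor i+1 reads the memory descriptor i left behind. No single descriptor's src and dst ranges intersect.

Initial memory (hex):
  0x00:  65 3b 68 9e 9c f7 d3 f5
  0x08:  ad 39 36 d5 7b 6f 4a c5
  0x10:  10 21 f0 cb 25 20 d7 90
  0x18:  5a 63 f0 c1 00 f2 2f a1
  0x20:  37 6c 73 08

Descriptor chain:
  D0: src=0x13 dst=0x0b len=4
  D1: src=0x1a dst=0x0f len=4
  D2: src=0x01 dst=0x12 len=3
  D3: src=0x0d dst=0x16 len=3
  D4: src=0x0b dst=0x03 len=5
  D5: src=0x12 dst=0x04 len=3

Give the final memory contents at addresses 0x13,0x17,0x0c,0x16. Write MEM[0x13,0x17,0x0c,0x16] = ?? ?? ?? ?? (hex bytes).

MEM[0x13,0x17,0x0c,0x16] = 68 d7 25 20

  after D0: wrote 4B at 0x0b = cb2520d7
  after D1: wrote 4B at 0x0f = f0c100f2
  after D2: wrote 3B at 0x12 = 3b689e
  after D3: wrote 3B at 0x16 = 20d7f0
  after D4: wrote 5B at 0x03 = cb2520d7f0
  after D5: wrote 3B at 0x04 = 3b689e
query mem[0x13]=0x68, mem[0x17]=0xd7, mem[0x0c]=0x25, mem[0x16]=0x20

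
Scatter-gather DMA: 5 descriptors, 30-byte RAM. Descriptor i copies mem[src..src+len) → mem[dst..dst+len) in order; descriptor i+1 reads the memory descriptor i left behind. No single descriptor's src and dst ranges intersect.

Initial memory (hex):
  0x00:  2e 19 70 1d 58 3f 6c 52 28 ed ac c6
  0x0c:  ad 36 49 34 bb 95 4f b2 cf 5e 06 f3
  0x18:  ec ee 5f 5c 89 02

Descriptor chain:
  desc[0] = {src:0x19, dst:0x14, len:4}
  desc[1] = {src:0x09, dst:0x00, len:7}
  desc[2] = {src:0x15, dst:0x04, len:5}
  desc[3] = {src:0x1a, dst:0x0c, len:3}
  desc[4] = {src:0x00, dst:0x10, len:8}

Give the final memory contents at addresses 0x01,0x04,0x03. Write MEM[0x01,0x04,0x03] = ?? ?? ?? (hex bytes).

[0] 0x19->0x14 len=4 : ee 5f 5c 89
[1] 0x09->0x00 len=7 : ed ac c6 ad 36 49 34
[2] 0x15->0x04 len=5 : 5f 5c 89 ec ee
[3] 0x1a->0x0c len=3 : 5f 5c 89
[4] 0x00->0x10 len=8 : ed ac c6 ad 5f 5c 89 ec
query mem[0x01]=0xac, mem[0x04]=0x5f, mem[0x03]=0xad

MEM[0x01,0x04,0x03] = ac 5f ad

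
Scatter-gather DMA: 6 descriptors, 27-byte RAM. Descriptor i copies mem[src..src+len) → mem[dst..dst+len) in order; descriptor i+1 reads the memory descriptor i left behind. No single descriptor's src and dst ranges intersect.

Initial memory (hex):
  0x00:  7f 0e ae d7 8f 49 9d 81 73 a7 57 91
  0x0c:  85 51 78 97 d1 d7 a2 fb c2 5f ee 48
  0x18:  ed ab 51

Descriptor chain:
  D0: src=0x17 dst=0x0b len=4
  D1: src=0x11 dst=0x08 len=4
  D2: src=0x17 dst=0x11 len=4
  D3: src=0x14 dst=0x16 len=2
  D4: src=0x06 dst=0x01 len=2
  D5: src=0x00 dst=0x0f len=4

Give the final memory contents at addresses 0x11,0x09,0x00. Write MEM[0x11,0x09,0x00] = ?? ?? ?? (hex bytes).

#0 dst[0x0b+4] := {0x48,0xed,0xab,0x51}
#1 dst[0x08+4] := {0xd7,0xa2,0xfb,0xc2}
#2 dst[0x11+4] := {0x48,0xed,0xab,0x51}
#3 dst[0x16+2] := {0x51,0x5f}
#4 dst[0x01+2] := {0x9d,0x81}
#5 dst[0x0f+4] := {0x7f,0x9d,0x81,0xd7}
query mem[0x11]=0x81, mem[0x09]=0xa2, mem[0x00]=0x7f

MEM[0x11,0x09,0x00] = 81 a2 7f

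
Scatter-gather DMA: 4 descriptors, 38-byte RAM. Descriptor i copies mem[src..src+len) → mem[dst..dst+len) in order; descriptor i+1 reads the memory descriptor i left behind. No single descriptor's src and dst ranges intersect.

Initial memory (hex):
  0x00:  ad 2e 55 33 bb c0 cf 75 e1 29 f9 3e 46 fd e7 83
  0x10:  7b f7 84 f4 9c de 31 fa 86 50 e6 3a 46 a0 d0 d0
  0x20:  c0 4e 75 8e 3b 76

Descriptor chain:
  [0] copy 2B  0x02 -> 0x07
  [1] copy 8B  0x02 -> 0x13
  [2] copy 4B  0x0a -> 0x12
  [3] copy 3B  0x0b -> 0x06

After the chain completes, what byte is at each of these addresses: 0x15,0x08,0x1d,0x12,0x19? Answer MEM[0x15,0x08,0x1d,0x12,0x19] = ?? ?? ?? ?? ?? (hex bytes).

D0: mem[0x07..0x08] <- [55 33]
D1: mem[0x13..0x1a] <- [55 33 bb c0 cf 55 33 29]
D2: mem[0x12..0x15] <- [f9 3e 46 fd]
D3: mem[0x06..0x08] <- [3e 46 fd]
query mem[0x15]=0xfd, mem[0x08]=0xfd, mem[0x1d]=0xa0, mem[0x12]=0xf9, mem[0x19]=0x33

MEM[0x15,0x08,0x1d,0x12,0x19] = fd fd a0 f9 33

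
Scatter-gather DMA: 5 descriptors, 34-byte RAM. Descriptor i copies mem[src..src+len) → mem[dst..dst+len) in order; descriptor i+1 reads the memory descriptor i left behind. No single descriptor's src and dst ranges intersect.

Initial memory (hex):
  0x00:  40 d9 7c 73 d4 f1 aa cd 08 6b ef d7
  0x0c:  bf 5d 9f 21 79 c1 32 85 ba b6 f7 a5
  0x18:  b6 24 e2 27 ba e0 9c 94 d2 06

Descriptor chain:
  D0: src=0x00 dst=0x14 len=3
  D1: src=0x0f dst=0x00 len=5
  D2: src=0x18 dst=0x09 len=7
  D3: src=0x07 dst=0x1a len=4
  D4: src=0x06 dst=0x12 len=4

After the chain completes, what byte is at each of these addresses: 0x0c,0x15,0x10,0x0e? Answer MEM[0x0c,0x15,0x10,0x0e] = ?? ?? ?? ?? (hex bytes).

#0 dst[0x14+3] := {0x40,0xd9,0x7c}
#1 dst[0x00+5] := {0x21,0x79,0xc1,0x32,0x85}
#2 dst[0x09+7] := {0xb6,0x24,0xe2,0x27,0xba,0xe0,0x9c}
#3 dst[0x1a+4] := {0xcd,0x08,0xb6,0x24}
#4 dst[0x12+4] := {0xaa,0xcd,0x08,0xb6}
query mem[0x0c]=0x27, mem[0x15]=0xb6, mem[0x10]=0x79, mem[0x0e]=0xe0

MEM[0x0c,0x15,0x10,0x0e] = 27 b6 79 e0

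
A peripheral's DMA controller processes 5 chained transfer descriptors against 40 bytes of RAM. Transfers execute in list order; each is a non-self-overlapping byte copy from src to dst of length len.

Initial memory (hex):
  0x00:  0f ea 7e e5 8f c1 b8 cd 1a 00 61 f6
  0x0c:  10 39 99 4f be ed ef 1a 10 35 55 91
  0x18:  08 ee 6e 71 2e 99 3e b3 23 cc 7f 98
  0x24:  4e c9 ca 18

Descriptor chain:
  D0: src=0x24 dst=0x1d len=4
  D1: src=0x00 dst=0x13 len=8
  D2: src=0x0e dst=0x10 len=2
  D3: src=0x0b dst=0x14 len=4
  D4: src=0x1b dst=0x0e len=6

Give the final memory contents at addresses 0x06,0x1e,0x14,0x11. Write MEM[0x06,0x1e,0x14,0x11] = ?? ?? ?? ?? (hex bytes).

[0] 0x24->0x1d len=4 : 4e c9 ca 18
[1] 0x00->0x13 len=8 : 0f ea 7e e5 8f c1 b8 cd
[2] 0x0e->0x10 len=2 : 99 4f
[3] 0x0b->0x14 len=4 : f6 10 39 99
[4] 0x1b->0x0e len=6 : 71 2e 4e c9 ca 18
query mem[0x06]=0xb8, mem[0x1e]=0xc9, mem[0x14]=0xf6, mem[0x11]=0xc9

MEM[0x06,0x1e,0x14,0x11] = b8 c9 f6 c9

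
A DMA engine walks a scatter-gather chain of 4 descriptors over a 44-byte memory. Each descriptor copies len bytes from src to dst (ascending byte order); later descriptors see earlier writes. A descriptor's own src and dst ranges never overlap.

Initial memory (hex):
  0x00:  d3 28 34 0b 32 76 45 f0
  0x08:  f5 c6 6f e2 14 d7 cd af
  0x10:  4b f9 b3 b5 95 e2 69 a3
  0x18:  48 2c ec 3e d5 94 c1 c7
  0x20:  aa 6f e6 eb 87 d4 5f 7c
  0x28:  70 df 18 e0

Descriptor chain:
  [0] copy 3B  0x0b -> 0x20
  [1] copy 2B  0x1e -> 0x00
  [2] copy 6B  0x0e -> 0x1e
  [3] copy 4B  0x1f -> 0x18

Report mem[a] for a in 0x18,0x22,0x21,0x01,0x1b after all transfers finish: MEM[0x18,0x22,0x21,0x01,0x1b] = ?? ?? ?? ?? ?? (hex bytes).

MEM[0x18,0x22,0x21,0x01,0x1b] = af b3 f9 c7 b3

D0: mem[0x20..0x22] <- [e2 14 d7]
D1: mem[0x00..0x01] <- [c1 c7]
D2: mem[0x1e..0x23] <- [cd af 4b f9 b3 b5]
D3: mem[0x18..0x1b] <- [af 4b f9 b3]
query mem[0x18]=0xaf, mem[0x22]=0xb3, mem[0x21]=0xf9, mem[0x01]=0xc7, mem[0x1b]=0xb3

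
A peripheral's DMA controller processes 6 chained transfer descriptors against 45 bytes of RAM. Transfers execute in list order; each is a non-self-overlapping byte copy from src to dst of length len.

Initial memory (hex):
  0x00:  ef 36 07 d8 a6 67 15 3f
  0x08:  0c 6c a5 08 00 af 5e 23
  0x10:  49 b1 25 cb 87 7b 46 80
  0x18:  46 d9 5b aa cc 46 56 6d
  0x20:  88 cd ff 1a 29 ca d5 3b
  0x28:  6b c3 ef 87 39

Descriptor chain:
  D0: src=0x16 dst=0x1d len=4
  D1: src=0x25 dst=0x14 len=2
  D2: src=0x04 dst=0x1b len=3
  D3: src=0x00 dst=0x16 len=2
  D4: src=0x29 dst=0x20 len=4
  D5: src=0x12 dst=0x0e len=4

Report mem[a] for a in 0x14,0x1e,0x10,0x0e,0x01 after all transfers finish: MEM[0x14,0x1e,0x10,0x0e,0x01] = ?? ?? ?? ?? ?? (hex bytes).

  after D0: wrote 4B at 0x1d = 468046d9
  after D1: wrote 2B at 0x14 = cad5
  after D2: wrote 3B at 0x1b = a66715
  after D3: wrote 2B at 0x16 = ef36
  after D4: wrote 4B at 0x20 = c3ef8739
  after D5: wrote 4B at 0x0e = 25cbcad5
query mem[0x14]=0xca, mem[0x1e]=0x80, mem[0x10]=0xca, mem[0x0e]=0x25, mem[0x01]=0x36

MEM[0x14,0x1e,0x10,0x0e,0x01] = ca 80 ca 25 36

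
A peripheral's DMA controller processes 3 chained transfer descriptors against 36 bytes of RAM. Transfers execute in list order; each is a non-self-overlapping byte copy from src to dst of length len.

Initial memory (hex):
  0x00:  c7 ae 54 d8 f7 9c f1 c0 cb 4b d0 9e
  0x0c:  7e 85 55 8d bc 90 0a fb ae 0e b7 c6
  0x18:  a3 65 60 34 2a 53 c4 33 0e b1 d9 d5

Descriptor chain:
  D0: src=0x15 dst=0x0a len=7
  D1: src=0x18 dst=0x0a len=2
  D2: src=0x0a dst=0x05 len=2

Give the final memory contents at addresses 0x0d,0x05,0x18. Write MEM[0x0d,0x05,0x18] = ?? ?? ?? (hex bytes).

MEM[0x0d,0x05,0x18] = a3 a3 a3

  after D0: wrote 7B at 0x0a = 0eb7c6a3656034
  after D1: wrote 2B at 0x0a = a365
  after D2: wrote 2B at 0x05 = a365
query mem[0x0d]=0xa3, mem[0x05]=0xa3, mem[0x18]=0xa3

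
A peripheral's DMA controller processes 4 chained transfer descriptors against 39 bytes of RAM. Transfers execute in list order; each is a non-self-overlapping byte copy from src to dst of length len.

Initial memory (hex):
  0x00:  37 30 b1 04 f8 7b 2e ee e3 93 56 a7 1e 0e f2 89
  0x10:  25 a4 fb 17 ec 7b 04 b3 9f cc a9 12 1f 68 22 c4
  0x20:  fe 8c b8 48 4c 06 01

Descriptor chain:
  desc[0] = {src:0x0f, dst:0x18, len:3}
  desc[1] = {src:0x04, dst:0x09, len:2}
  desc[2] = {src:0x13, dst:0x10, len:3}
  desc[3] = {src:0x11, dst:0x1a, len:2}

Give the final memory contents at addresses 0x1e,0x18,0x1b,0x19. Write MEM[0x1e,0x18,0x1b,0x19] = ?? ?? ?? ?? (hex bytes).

MEM[0x1e,0x18,0x1b,0x19] = 22 89 7b 25

  after D0: wrote 3B at 0x18 = 8925a4
  after D1: wrote 2B at 0x09 = f87b
  after D2: wrote 3B at 0x10 = 17ec7b
  after D3: wrote 2B at 0x1a = ec7b
query mem[0x1e]=0x22, mem[0x18]=0x89, mem[0x1b]=0x7b, mem[0x19]=0x25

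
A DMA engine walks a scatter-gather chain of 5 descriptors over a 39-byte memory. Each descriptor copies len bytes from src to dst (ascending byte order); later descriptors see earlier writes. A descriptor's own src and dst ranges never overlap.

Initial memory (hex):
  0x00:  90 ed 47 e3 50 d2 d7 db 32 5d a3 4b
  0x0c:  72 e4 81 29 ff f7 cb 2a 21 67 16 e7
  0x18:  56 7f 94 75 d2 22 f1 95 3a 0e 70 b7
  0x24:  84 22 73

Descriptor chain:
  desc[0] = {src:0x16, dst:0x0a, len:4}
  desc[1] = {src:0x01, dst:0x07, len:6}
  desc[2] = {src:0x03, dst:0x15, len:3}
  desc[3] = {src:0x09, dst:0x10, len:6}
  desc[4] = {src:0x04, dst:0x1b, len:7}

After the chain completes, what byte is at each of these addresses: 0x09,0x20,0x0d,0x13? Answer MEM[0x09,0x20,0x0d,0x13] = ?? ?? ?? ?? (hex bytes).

  after D0: wrote 4B at 0x0a = 16e7567f
  after D1: wrote 6B at 0x07 = ed47e350d2d7
  after D2: wrote 3B at 0x15 = e350d2
  after D3: wrote 6B at 0x10 = e350d2d77f81
  after D4: wrote 7B at 0x1b = 50d2d7ed47e350
query mem[0x09]=0xe3, mem[0x20]=0xe3, mem[0x0d]=0x7f, mem[0x13]=0xd7

MEM[0x09,0x20,0x0d,0x13] = e3 e3 7f d7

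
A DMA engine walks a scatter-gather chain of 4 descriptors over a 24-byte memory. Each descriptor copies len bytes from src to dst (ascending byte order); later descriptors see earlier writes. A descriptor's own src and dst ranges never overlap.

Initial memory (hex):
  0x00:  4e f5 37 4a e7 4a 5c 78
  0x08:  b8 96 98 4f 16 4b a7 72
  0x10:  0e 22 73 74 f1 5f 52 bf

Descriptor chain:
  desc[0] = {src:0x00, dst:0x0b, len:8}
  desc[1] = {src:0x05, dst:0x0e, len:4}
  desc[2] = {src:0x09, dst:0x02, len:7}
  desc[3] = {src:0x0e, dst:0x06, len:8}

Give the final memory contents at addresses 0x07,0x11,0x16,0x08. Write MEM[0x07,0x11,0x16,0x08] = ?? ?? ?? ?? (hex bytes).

MEM[0x07,0x11,0x16,0x08] = 5c b8 52 78

#0 dst[0x0b+8] := {0x4e,0xf5,0x37,0x4a,0xe7,0x4a,0x5c,0x78}
#1 dst[0x0e+4] := {0x4a,0x5c,0x78,0xb8}
#2 dst[0x02+7] := {0x96,0x98,0x4e,0xf5,0x37,0x4a,0x5c}
#3 dst[0x06+8] := {0x4a,0x5c,0x78,0xb8,0x78,0x74,0xf1,0x5f}
query mem[0x07]=0x5c, mem[0x11]=0xb8, mem[0x16]=0x52, mem[0x08]=0x78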